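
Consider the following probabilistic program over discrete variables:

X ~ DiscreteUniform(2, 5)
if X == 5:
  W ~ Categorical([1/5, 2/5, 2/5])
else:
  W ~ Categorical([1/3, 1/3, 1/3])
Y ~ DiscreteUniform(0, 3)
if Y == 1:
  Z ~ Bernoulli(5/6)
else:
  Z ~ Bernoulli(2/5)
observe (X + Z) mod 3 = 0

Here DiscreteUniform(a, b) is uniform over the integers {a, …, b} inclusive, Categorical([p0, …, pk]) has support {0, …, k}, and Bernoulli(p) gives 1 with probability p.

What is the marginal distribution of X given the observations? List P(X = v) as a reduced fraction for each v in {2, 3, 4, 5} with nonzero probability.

P(X=2) = 61/181, P(X=3) = 59/181, P(X=5) = 61/181

Enumerate traces; 36 have nonzero weight after conditioning:
  (X=2, W=0, Y=0, Z=1) weight 1/120
  (X=2, W=0, Y=1, Z=1) weight 5/288
  (X=2, W=0, Y=2, Z=1) weight 1/120
  (X=2, W=0, Y=3, Z=1) weight 1/120
  (X=2, W=1, Y=0, Z=1) weight 1/120
  (X=2, W=1, Y=1, Z=1) weight 5/288
  (X=2, W=1, Y=2, Z=1) weight 1/120
  (X=2, W=1, Y=3, Z=1) weight 1/120
  (X=3, W=0, Y=0, Z=0) weight 1/80
  (X=5, W=0, Y=0, Z=1) weight 1/200
  … 26 more
Group by X:
  weight(X=2) = 61/480
  weight(X=3) = 59/480
  weight(X=5) = 61/480
Total weight = 61/480 + 59/480 + 61/480 = 181/480
P(X=2 | obs) = 61/480 / 181/480 = 61/181
P(X=3 | obs) = 59/480 / 181/480 = 59/181
P(X=5 | obs) = 61/480 / 181/480 = 61/181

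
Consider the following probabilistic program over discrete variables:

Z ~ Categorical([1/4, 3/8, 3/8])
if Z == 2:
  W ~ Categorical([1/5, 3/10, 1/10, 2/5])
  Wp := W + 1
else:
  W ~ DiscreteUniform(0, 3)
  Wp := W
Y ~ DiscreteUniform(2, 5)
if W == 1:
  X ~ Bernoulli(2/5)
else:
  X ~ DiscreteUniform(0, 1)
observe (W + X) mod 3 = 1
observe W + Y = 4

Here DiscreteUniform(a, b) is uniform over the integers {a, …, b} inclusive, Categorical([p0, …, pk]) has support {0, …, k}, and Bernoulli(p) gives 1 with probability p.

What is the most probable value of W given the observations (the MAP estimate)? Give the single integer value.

Enumerate traces; 6 have nonzero weight after conditioning:
  (Z=0, W=0, Y=4, X=1) weight 1/128
  (Z=0, W=1, Y=3, X=0) weight 3/320
  (Z=1, W=0, Y=4, X=1) weight 3/256
  (Z=1, W=1, Y=3, X=0) weight 9/640
  (Z=2, W=0, Y=4, X=1) weight 3/320
  (Z=2, W=1, Y=3, X=0) weight 27/1600
Group by W:
  weight(W=0) = 37/1280
  weight(W=1) = 129/3200
Total weight = 37/1280 + 129/3200 = 443/6400
P(W=0 | obs) = 37/1280 / 443/6400 = 185/443
P(W=1 | obs) = 129/3200 / 443/6400 = 258/443
argmax = 1

argmax_v P(W = v | obs) = 1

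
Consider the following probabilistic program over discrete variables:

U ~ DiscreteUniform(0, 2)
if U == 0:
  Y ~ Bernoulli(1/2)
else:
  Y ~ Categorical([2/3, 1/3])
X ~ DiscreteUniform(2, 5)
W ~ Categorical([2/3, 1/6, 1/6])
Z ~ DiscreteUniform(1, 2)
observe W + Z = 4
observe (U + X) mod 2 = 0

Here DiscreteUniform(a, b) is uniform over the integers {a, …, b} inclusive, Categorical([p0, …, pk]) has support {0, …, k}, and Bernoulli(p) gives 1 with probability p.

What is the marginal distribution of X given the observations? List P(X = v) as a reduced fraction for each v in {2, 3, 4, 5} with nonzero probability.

P(X=2) = 1/3, P(X=3) = 1/6, P(X=4) = 1/3, P(X=5) = 1/6

Enumerate traces; 12 have nonzero weight after conditioning:
  (U=0, Y=0, X=2, W=2, Z=2) weight 1/288
  (U=0, Y=0, X=4, W=2, Z=2) weight 1/288
  (U=0, Y=1, X=2, W=2, Z=2) weight 1/288
  (U=0, Y=1, X=4, W=2, Z=2) weight 1/288
  (U=1, Y=0, X=3, W=2, Z=2) weight 1/216
  (U=1, Y=0, X=5, W=2, Z=2) weight 1/216
  (U=1, Y=1, X=3, W=2, Z=2) weight 1/432
  (U=1, Y=1, X=5, W=2, Z=2) weight 1/432
  … 4 more
Group by X:
  weight(X=2) = 1/72
  weight(X=3) = 1/144
  weight(X=4) = 1/72
  weight(X=5) = 1/144
Total weight = 1/72 + 1/144 + 1/72 + 1/144 = 1/24
P(X=2 | obs) = 1/72 / 1/24 = 1/3
P(X=3 | obs) = 1/144 / 1/24 = 1/6
P(X=4 | obs) = 1/72 / 1/24 = 1/3
P(X=5 | obs) = 1/144 / 1/24 = 1/6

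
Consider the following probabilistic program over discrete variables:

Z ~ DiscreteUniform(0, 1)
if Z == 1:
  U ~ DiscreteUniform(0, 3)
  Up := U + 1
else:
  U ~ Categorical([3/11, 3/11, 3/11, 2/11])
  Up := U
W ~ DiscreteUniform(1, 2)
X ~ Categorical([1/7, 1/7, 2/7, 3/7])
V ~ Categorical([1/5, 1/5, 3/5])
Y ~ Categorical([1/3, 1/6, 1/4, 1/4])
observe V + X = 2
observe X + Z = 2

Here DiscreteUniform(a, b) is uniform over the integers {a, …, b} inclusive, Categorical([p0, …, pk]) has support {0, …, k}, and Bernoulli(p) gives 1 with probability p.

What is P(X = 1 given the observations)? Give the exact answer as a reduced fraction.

P(X = 1 | obs) = 1/3

Enumerate traces; 64 have nonzero weight after conditioning:
  (Z=0, U=0, W=1, X=2, V=0, Y=0) weight 1/770
  (Z=0, U=0, W=1, X=2, V=0, Y=1) weight 1/1540
  (Z=0, U=0, W=1, X=2, V=0, Y=2) weight 3/3080
  (Z=0, U=0, W=1, X=2, V=0, Y=3) weight 3/3080
  (Z=0, U=0, W=2, X=2, V=0, Y=0) weight 1/770
  (Z=0, U=0, W=2, X=2, V=0, Y=1) weight 1/1540
  (Z=0, U=0, W=2, X=2, V=0, Y=2) weight 3/3080
  (Z=0, U=0, W=2, X=2, V=0, Y=3) weight 3/3080
  (Z=1, U=0, W=1, X=1, V=1, Y=0) weight 1/1680
  … 55 more
Group by X:
  weight(X=1) = 1/70
  weight(X=2) = 1/35
Total weight = 1/70 + 1/35 = 3/70
P(X=1 | obs) = 1/70 / 3/70 = 1/3
P(X=2 | obs) = 1/35 / 3/70 = 2/3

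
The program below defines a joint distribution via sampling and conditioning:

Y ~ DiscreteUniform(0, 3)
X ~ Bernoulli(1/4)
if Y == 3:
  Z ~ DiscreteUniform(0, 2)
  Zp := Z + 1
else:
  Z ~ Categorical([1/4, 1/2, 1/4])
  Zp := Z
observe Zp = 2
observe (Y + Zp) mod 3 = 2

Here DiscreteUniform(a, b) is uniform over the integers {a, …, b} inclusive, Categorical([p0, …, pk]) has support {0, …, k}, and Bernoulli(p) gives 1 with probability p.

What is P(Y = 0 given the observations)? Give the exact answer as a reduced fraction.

P(Y = 0 | obs) = 3/7

Enumerate traces; 4 have nonzero weight after conditioning:
  (Y=0, X=0, Z=2) weight 3/64
  (Y=0, X=1, Z=2) weight 1/64
  (Y=3, X=0, Z=1) weight 1/16
  (Y=3, X=1, Z=1) weight 1/48
Group by Y:
  weight(Y=0) = 1/16
  weight(Y=3) = 1/12
Total weight = 1/16 + 1/12 = 7/48
P(Y=0 | obs) = 1/16 / 7/48 = 3/7
P(Y=3 | obs) = 1/12 / 7/48 = 4/7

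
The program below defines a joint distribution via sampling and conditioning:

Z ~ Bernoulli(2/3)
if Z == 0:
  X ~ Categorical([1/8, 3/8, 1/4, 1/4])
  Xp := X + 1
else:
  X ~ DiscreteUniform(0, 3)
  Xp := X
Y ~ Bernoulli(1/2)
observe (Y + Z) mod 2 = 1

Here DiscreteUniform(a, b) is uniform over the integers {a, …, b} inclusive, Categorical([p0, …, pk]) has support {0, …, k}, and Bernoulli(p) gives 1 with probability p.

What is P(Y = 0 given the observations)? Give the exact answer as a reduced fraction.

Enumerate traces; 8 have nonzero weight after conditioning:
  (Z=0, X=0, Y=1) weight 1/48
  (Z=0, X=1, Y=1) weight 1/16
  (Z=0, X=2, Y=1) weight 1/24
  (Z=0, X=3, Y=1) weight 1/24
  (Z=1, X=0, Y=0) weight 1/12
  (Z=1, X=1, Y=0) weight 1/12
  (Z=1, X=2, Y=0) weight 1/12
  (Z=1, X=3, Y=0) weight 1/12
Group by Y:
  weight(Y=0) = 1/3
  weight(Y=1) = 1/6
Total weight = 1/3 + 1/6 = 1/2
P(Y=0 | obs) = 1/3 / 1/2 = 2/3
P(Y=1 | obs) = 1/6 / 1/2 = 1/3

P(Y = 0 | obs) = 2/3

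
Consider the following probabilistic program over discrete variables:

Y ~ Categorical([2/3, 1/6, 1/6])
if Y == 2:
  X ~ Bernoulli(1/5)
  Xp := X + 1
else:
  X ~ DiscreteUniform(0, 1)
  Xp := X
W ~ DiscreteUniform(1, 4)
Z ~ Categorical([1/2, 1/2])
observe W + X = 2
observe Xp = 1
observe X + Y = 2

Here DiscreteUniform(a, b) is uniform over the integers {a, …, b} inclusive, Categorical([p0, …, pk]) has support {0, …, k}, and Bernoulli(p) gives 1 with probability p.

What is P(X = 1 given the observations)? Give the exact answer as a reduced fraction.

Enumerate traces; 4 have nonzero weight after conditioning:
  (Y=1, X=1, W=1, Z=0) weight 1/96
  (Y=1, X=1, W=1, Z=1) weight 1/96
  (Y=2, X=0, W=2, Z=0) weight 1/60
  (Y=2, X=0, W=2, Z=1) weight 1/60
Group by X:
  weight(X=0) = 1/30
  weight(X=1) = 1/48
Total weight = 1/30 + 1/48 = 13/240
P(X=0 | obs) = 1/30 / 13/240 = 8/13
P(X=1 | obs) = 1/48 / 13/240 = 5/13

P(X = 1 | obs) = 5/13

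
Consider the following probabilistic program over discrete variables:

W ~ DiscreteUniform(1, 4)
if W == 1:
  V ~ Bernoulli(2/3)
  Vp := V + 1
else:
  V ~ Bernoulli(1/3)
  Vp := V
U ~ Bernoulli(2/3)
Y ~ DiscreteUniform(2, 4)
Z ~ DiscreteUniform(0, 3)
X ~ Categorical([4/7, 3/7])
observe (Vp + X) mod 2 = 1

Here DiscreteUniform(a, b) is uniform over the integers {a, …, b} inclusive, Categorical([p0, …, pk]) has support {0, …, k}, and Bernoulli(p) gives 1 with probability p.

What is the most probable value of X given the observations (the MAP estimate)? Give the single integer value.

argmax_v P(X = v | obs) = 1

Enumerate traces; 192 have nonzero weight after conditioning:
  (W=1, V=0, U=0, Y=2, Z=0, X=0) weight 1/756
  (W=1, V=0, U=0, Y=2, Z=1, X=0) weight 1/756
  (W=1, V=0, U=0, Y=2, Z=2, X=0) weight 1/756
  (W=1, V=0, U=0, Y=2, Z=3, X=0) weight 1/756
  (W=1, V=0, U=0, Y=3, Z=0, X=0) weight 1/756
  (W=1, V=0, U=0, Y=3, Z=1, X=0) weight 1/756
  (W=1, V=0, U=0, Y=3, Z=2, X=0) weight 1/756
  (W=1, V=0, U=0, Y=3, Z=3, X=0) weight 1/756
  (W=1, V=1, U=0, Y=2, Z=0, X=1) weight 1/504
  … 183 more
Group by X:
  weight(X=0) = 4/21
  weight(X=1) = 2/7
Total weight = 4/21 + 2/7 = 10/21
P(X=0 | obs) = 4/21 / 10/21 = 2/5
P(X=1 | obs) = 2/7 / 10/21 = 3/5
argmax = 1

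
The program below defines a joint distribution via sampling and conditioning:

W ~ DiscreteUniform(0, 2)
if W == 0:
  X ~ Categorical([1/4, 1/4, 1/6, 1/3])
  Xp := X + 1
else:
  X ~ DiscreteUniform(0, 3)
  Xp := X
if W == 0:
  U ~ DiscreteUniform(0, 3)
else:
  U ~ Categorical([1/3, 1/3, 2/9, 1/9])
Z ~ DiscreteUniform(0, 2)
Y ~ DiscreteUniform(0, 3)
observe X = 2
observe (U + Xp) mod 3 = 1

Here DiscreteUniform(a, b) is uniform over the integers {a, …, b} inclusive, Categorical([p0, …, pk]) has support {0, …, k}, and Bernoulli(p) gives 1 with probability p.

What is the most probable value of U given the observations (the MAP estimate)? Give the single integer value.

Enumerate traces; 36 have nonzero weight after conditioning:
  (W=0, X=2, U=1, Z=0, Y=0) weight 1/864
  (W=0, X=2, U=1, Z=0, Y=1) weight 1/864
  (W=0, X=2, U=1, Z=0, Y=2) weight 1/864
  (W=0, X=2, U=1, Z=0, Y=3) weight 1/864
  (W=0, X=2, U=1, Z=1, Y=0) weight 1/864
  (W=0, X=2, U=1, Z=1, Y=1) weight 1/864
  (W=0, X=2, U=1, Z=1, Y=2) weight 1/864
  (W=0, X=2, U=1, Z=1, Y=3) weight 1/864
  (W=1, X=2, U=2, Z=0, Y=0) weight 1/648
  … 27 more
Group by U:
  weight(U=1) = 1/72
  weight(U=2) = 1/27
Total weight = 1/72 + 1/27 = 11/216
P(U=1 | obs) = 1/72 / 11/216 = 3/11
P(U=2 | obs) = 1/27 / 11/216 = 8/11
argmax = 2

argmax_v P(U = v | obs) = 2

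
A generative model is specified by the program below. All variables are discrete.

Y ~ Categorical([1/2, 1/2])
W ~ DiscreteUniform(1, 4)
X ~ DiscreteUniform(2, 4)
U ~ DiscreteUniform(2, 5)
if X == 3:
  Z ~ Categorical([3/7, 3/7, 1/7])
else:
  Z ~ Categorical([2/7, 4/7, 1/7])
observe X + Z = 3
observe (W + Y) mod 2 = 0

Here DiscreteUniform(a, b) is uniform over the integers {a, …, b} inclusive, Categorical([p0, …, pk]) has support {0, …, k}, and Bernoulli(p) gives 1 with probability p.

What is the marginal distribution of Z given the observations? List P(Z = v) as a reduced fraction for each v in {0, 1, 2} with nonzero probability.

P(Z=0) = 3/7, P(Z=1) = 4/7

Enumerate traces; 32 have nonzero weight after conditioning:
  (Y=0, W=2, X=2, U=2, Z=1) weight 1/168
  (Y=0, W=2, X=2, U=3, Z=1) weight 1/168
  (Y=0, W=2, X=2, U=4, Z=1) weight 1/168
  (Y=0, W=2, X=2, U=5, Z=1) weight 1/168
  (Y=0, W=2, X=3, U=2, Z=0) weight 1/224
  (Y=0, W=2, X=3, U=3, Z=0) weight 1/224
  (Y=0, W=2, X=3, U=4, Z=0) weight 1/224
  (Y=0, W=2, X=3, U=5, Z=0) weight 1/224
  … 24 more
Group by Z:
  weight(Z=0) = 1/14
  weight(Z=1) = 2/21
Total weight = 1/14 + 2/21 = 1/6
P(Z=0 | obs) = 1/14 / 1/6 = 3/7
P(Z=1 | obs) = 2/21 / 1/6 = 4/7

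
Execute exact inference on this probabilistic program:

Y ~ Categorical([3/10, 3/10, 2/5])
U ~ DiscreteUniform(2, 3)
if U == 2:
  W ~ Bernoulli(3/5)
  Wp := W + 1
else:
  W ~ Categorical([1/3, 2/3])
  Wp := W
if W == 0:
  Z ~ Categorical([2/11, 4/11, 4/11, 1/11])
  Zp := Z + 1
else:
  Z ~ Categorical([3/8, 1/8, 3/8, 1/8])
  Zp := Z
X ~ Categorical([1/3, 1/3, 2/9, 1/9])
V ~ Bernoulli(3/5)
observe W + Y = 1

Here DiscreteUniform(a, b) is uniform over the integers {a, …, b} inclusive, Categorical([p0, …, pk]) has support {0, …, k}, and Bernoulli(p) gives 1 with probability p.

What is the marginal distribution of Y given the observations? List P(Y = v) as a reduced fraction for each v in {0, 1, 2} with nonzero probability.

P(Y=0) = 19/30, P(Y=1) = 11/30

Enumerate traces; 128 have nonzero weight after conditioning:
  (Y=0, U=2, W=1, Z=0, X=0, V=0) weight 9/2000
  (Y=0, U=2, W=1, Z=0, X=0, V=1) weight 27/4000
  (Y=0, U=2, W=1, Z=0, X=1, V=0) weight 9/2000
  (Y=0, U=2, W=1, Z=0, X=1, V=1) weight 27/4000
  (Y=0, U=2, W=1, Z=0, X=2, V=0) weight 3/1000
  (Y=0, U=2, W=1, Z=0, X=2, V=1) weight 9/2000
  (Y=0, U=2, W=1, Z=0, X=3, V=0) weight 3/2000
  (Y=0, U=2, W=1, Z=0, X=3, V=1) weight 9/4000
  (Y=1, U=2, W=0, Z=0, X=0, V=0) weight 2/1375
  … 119 more
Group by Y:
  weight(Y=0) = 19/100
  weight(Y=1) = 11/100
Total weight = 19/100 + 11/100 = 3/10
P(Y=0 | obs) = 19/100 / 3/10 = 19/30
P(Y=1 | obs) = 11/100 / 3/10 = 11/30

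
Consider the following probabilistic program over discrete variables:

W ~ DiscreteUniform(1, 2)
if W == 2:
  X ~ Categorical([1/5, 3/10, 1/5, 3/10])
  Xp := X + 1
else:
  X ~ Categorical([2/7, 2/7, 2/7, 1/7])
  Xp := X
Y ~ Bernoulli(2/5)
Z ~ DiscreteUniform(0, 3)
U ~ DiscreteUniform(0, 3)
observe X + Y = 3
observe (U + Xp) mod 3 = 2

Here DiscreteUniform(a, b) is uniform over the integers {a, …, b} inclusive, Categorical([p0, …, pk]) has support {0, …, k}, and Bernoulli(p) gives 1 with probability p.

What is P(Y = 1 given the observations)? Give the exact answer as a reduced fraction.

P(Y = 1 | obs) = 36/67

Enumerate traces; 20 have nonzero weight after conditioning:
  (W=1, X=2, Y=1, Z=0, U=0) weight 1/280
  (W=1, X=2, Y=1, Z=0, U=3) weight 1/280
  (W=1, X=2, Y=1, Z=1, U=0) weight 1/280
  (W=1, X=2, Y=1, Z=1, U=3) weight 1/280
  (W=1, X=2, Y=1, Z=2, U=0) weight 1/280
  (W=1, X=2, Y=1, Z=2, U=3) weight 1/280
  (W=1, X=2, Y=1, Z=3, U=0) weight 1/280
  (W=1, X=2, Y=1, Z=3, U=3) weight 1/280
  (W=1, X=3, Y=0, Z=0, U=2) weight 3/1120
  … 11 more
Group by Y:
  weight(Y=0) = 93/2800
  weight(Y=1) = 27/700
Total weight = 93/2800 + 27/700 = 201/2800
P(Y=0 | obs) = 93/2800 / 201/2800 = 31/67
P(Y=1 | obs) = 27/700 / 201/2800 = 36/67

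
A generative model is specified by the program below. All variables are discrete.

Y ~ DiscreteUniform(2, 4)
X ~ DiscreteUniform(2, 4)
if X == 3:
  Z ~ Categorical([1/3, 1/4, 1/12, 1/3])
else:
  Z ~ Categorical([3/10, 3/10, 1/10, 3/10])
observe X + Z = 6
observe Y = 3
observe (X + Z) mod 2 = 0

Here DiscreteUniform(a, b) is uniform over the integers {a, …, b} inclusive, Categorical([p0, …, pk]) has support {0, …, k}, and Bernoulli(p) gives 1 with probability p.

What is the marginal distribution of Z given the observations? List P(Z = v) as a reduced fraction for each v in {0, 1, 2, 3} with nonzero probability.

P(Z=2) = 3/13, P(Z=3) = 10/13

Enumerate traces; 2 have nonzero weight after conditioning:
  (Y=3, X=3, Z=3) weight 1/27
  (Y=3, X=4, Z=2) weight 1/90
Group by Z:
  weight(Z=2) = 1/90
  weight(Z=3) = 1/27
Total weight = 1/90 + 1/27 = 13/270
P(Z=2 | obs) = 1/90 / 13/270 = 3/13
P(Z=3 | obs) = 1/27 / 13/270 = 10/13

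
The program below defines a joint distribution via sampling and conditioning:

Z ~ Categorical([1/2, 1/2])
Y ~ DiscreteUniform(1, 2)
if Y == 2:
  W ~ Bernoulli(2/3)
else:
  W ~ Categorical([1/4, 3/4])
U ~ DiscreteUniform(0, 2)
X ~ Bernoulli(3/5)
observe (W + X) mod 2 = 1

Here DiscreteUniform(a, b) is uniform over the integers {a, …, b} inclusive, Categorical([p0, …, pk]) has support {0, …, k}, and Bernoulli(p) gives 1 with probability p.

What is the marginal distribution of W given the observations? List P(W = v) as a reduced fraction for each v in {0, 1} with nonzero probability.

Enumerate traces; 24 have nonzero weight after conditioning:
  (Z=0, Y=1, W=0, U=0, X=1) weight 1/80
  (Z=0, Y=1, W=0, U=1, X=1) weight 1/80
  (Z=0, Y=1, W=0, U=2, X=1) weight 1/80
  (Z=0, Y=1, W=1, U=0, X=0) weight 1/40
  (Z=0, Y=1, W=1, U=1, X=0) weight 1/40
  (Z=0, Y=1, W=1, U=2, X=0) weight 1/40
  (Z=0, Y=2, W=0, U=0, X=1) weight 1/60
  (Z=0, Y=2, W=0, U=1, X=1) weight 1/60
  … 16 more
Group by W:
  weight(W=0) = 7/40
  weight(W=1) = 17/60
Total weight = 7/40 + 17/60 = 11/24
P(W=0 | obs) = 7/40 / 11/24 = 21/55
P(W=1 | obs) = 17/60 / 11/24 = 34/55

P(W=0) = 21/55, P(W=1) = 34/55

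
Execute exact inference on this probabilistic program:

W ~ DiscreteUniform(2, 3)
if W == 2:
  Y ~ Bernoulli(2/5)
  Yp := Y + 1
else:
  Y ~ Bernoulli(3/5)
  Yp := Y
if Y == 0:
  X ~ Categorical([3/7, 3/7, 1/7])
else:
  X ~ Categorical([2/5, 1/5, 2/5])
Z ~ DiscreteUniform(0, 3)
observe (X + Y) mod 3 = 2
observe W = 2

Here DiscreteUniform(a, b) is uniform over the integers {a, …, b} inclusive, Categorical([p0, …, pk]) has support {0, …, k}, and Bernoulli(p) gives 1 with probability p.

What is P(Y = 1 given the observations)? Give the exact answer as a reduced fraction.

P(Y = 1 | obs) = 14/29

Enumerate traces; 8 have nonzero weight after conditioning:
  (W=2, Y=0, X=2, Z=0) weight 3/280
  (W=2, Y=0, X=2, Z=1) weight 3/280
  (W=2, Y=0, X=2, Z=2) weight 3/280
  (W=2, Y=0, X=2, Z=3) weight 3/280
  (W=2, Y=1, X=1, Z=0) weight 1/100
  (W=2, Y=1, X=1, Z=1) weight 1/100
  (W=2, Y=1, X=1, Z=2) weight 1/100
  (W=2, Y=1, X=1, Z=3) weight 1/100
Group by Y:
  weight(Y=0) = 3/70
  weight(Y=1) = 1/25
Total weight = 3/70 + 1/25 = 29/350
P(Y=0 | obs) = 3/70 / 29/350 = 15/29
P(Y=1 | obs) = 1/25 / 29/350 = 14/29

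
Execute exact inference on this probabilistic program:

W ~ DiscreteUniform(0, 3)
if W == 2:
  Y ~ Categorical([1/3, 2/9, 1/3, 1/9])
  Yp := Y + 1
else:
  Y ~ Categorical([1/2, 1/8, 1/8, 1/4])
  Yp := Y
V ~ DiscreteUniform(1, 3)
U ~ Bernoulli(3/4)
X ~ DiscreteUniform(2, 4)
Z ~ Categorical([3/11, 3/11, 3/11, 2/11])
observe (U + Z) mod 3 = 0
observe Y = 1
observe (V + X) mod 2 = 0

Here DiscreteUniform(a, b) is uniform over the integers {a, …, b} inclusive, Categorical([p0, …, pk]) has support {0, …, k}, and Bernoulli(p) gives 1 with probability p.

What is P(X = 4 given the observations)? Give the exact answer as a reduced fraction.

P(X = 4 | obs) = 1/4

Enumerate traces; 48 have nonzero weight after conditioning:
  (W=0, Y=1, V=1, U=0, X=3, Z=0) weight 1/4224
  (W=0, Y=1, V=1, U=0, X=3, Z=3) weight 1/6336
  (W=0, Y=1, V=1, U=1, X=3, Z=2) weight 1/1408
  (W=0, Y=1, V=2, U=0, X=2, Z=0) weight 1/4224
  (W=0, Y=1, V=2, U=0, X=2, Z=3) weight 1/6336
  (W=0, Y=1, V=2, U=0, X=4, Z=0) weight 1/4224
  (W=0, Y=1, V=2, U=0, X=4, Z=3) weight 1/6336
  (W=0, Y=1, V=2, U=1, X=2, Z=2) weight 1/1408
  … 40 more
Group by X:
  weight(X=2) = 301/57024
  weight(X=3) = 301/28512
  weight(X=4) = 301/57024
Total weight = 301/57024 + 301/28512 + 301/57024 = 301/14256
P(X=2 | obs) = 301/57024 / 301/14256 = 1/4
P(X=3 | obs) = 301/28512 / 301/14256 = 1/2
P(X=4 | obs) = 301/57024 / 301/14256 = 1/4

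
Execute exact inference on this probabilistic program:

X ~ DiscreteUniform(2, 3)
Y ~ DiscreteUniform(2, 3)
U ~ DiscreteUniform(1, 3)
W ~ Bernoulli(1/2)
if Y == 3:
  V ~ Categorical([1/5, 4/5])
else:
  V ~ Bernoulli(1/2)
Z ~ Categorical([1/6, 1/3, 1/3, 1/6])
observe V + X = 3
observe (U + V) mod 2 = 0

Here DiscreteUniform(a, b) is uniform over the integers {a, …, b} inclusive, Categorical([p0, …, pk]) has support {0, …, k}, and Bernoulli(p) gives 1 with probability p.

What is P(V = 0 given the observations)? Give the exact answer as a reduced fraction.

P(V = 0 | obs) = 7/33

Enumerate traces; 48 have nonzero weight after conditioning:
  (X=2, Y=2, U=1, W=0, V=1, Z=0) weight 1/288
  (X=2, Y=2, U=1, W=0, V=1, Z=1) weight 1/144
  (X=2, Y=2, U=1, W=0, V=1, Z=2) weight 1/144
  (X=2, Y=2, U=1, W=0, V=1, Z=3) weight 1/288
  (X=2, Y=2, U=1, W=1, V=1, Z=0) weight 1/288
  (X=2, Y=2, U=1, W=1, V=1, Z=1) weight 1/144
  (X=2, Y=2, U=1, W=1, V=1, Z=2) weight 1/144
  (X=2, Y=2, U=1, W=1, V=1, Z=3) weight 1/288
  (X=3, Y=2, U=2, W=0, V=0, Z=0) weight 1/288
  … 39 more
Group by V:
  weight(V=0) = 7/120
  weight(V=1) = 13/60
Total weight = 7/120 + 13/60 = 11/40
P(V=0 | obs) = 7/120 / 11/40 = 7/33
P(V=1 | obs) = 13/60 / 11/40 = 26/33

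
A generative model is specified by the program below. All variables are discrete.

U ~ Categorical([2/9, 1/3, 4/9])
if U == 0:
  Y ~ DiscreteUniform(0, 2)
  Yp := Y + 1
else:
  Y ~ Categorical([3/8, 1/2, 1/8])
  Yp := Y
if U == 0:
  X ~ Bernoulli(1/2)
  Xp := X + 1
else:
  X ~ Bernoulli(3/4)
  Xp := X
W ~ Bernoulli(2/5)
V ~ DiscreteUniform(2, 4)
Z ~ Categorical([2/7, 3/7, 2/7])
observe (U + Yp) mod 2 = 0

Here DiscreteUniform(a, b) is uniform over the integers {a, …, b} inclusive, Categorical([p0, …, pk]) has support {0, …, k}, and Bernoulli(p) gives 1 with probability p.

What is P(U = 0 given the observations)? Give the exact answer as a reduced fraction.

P(U = 0 | obs) = 4/25

Enumerate traces; 144 have nonzero weight after conditioning:
  (U=0, Y=1, X=0, W=0, V=2, Z=0) weight 2/945
  (U=0, Y=1, X=0, W=0, V=2, Z=1) weight 1/315
  (U=0, Y=1, X=0, W=0, V=2, Z=2) weight 2/945
  (U=0, Y=1, X=0, W=0, V=3, Z=0) weight 2/945
  (U=0, Y=1, X=0, W=0, V=3, Z=1) weight 1/315
  (U=0, Y=1, X=0, W=0, V=3, Z=2) weight 2/945
  (U=0, Y=1, X=0, W=0, V=4, Z=0) weight 2/945
  (U=0, Y=1, X=0, W=0, V=4, Z=1) weight 1/315
  (U=1, Y=1, X=0, W=0, V=2, Z=0) weight 1/420
  (U=2, Y=0, X=0, W=0, V=2, Z=0) weight 1/420
  … 134 more
Group by U:
  weight(U=0) = 2/27
  weight(U=1) = 1/6
  weight(U=2) = 2/9
Total weight = 2/27 + 1/6 + 2/9 = 25/54
P(U=0 | obs) = 2/27 / 25/54 = 4/25
P(U=1 | obs) = 1/6 / 25/54 = 9/25
P(U=2 | obs) = 2/9 / 25/54 = 12/25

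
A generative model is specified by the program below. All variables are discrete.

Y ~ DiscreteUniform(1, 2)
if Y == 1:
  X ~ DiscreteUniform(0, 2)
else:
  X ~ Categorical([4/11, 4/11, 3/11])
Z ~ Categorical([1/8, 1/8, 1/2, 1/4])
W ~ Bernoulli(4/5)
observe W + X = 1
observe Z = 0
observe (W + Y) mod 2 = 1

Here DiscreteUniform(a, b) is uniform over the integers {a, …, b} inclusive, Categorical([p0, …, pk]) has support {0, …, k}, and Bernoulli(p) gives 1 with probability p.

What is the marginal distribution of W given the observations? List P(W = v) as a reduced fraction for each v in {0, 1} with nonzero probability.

Enumerate traces; 2 have nonzero weight after conditioning:
  (Y=1, X=1, Z=0, W=0) weight 1/240
  (Y=2, X=0, Z=0, W=1) weight 1/55
Group by W:
  weight(W=0) = 1/240
  weight(W=1) = 1/55
Total weight = 1/240 + 1/55 = 59/2640
P(W=0 | obs) = 1/240 / 59/2640 = 11/59
P(W=1 | obs) = 1/55 / 59/2640 = 48/59

P(W=0) = 11/59, P(W=1) = 48/59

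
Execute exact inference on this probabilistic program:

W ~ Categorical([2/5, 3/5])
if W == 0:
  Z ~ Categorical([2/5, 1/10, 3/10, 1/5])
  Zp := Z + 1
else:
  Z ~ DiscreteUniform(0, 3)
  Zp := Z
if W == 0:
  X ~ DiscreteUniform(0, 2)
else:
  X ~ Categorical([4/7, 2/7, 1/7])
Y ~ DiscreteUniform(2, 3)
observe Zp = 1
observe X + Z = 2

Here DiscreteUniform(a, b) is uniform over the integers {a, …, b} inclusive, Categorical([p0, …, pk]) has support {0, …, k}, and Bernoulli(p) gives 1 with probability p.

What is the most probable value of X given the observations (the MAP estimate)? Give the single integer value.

Enumerate traces; 4 have nonzero weight after conditioning:
  (W=0, Z=0, X=2, Y=2) weight 2/75
  (W=0, Z=0, X=2, Y=3) weight 2/75
  (W=1, Z=1, X=1, Y=2) weight 3/140
  (W=1, Z=1, X=1, Y=3) weight 3/140
Group by X:
  weight(X=1) = 3/70
  weight(X=2) = 4/75
Total weight = 3/70 + 4/75 = 101/1050
P(X=1 | obs) = 3/70 / 101/1050 = 45/101
P(X=2 | obs) = 4/75 / 101/1050 = 56/101
argmax = 2

argmax_v P(X = v | obs) = 2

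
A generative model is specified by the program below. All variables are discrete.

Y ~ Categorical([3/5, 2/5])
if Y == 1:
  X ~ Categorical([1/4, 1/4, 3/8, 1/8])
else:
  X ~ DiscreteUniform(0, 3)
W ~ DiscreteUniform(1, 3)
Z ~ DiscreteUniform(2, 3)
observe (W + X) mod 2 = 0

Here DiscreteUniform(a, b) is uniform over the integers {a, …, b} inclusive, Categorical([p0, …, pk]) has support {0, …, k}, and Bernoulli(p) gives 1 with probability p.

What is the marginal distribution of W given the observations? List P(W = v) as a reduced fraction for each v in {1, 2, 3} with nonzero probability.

Enumerate traces; 24 have nonzero weight after conditioning:
  (Y=0, X=0, W=2, Z=2) weight 1/40
  (Y=0, X=0, W=2, Z=3) weight 1/40
  (Y=0, X=1, W=1, Z=2) weight 1/40
  (Y=0, X=1, W=1, Z=3) weight 1/40
  (Y=0, X=1, W=3, Z=2) weight 1/40
  (Y=0, X=1, W=3, Z=3) weight 1/40
  (Y=0, X=2, W=2, Z=2) weight 1/40
  (Y=0, X=2, W=2, Z=3) weight 1/40
  … 16 more
Group by W:
  weight(W=1) = 3/20
  weight(W=2) = 11/60
  weight(W=3) = 3/20
Total weight = 3/20 + 11/60 + 3/20 = 29/60
P(W=1 | obs) = 3/20 / 29/60 = 9/29
P(W=2 | obs) = 11/60 / 29/60 = 11/29
P(W=3 | obs) = 3/20 / 29/60 = 9/29

P(W=1) = 9/29, P(W=2) = 11/29, P(W=3) = 9/29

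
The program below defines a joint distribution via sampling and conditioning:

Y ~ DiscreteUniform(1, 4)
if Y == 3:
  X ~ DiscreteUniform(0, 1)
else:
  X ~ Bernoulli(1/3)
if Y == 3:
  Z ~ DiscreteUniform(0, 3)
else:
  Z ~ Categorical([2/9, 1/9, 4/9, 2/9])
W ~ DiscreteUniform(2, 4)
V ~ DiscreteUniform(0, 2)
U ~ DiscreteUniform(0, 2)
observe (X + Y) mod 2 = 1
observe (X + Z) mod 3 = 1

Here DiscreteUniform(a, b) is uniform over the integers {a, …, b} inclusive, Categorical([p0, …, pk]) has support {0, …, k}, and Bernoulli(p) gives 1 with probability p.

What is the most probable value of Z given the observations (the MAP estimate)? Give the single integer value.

Enumerate traces; 162 have nonzero weight after conditioning:
  (Y=1, X=0, Z=1, W=2, V=0, U=0) weight 1/1458
  (Y=1, X=0, Z=1, W=2, V=0, U=1) weight 1/1458
  (Y=1, X=0, Z=1, W=2, V=0, U=2) weight 1/1458
  (Y=1, X=0, Z=1, W=2, V=1, U=0) weight 1/1458
  (Y=1, X=0, Z=1, W=2, V=1, U=1) weight 1/1458
  (Y=1, X=0, Z=1, W=2, V=1, U=2) weight 1/1458
  (Y=1, X=0, Z=1, W=2, V=2, U=0) weight 1/1458
  (Y=1, X=0, Z=1, W=2, V=2, U=1) weight 1/1458
  (Y=2, X=1, Z=0, W=2, V=0, U=0) weight 1/1458
  (Y=2, X=1, Z=3, W=2, V=0, U=0) weight 1/1458
  … 152 more
Group by Z:
  weight(Z=0) = 1/27
  weight(Z=1) = 43/864
  weight(Z=3) = 1/27
Total weight = 1/27 + 43/864 + 1/27 = 107/864
P(Z=0 | obs) = 1/27 / 107/864 = 32/107
P(Z=1 | obs) = 43/864 / 107/864 = 43/107
P(Z=3 | obs) = 1/27 / 107/864 = 32/107
argmax = 1

argmax_v P(Z = v | obs) = 1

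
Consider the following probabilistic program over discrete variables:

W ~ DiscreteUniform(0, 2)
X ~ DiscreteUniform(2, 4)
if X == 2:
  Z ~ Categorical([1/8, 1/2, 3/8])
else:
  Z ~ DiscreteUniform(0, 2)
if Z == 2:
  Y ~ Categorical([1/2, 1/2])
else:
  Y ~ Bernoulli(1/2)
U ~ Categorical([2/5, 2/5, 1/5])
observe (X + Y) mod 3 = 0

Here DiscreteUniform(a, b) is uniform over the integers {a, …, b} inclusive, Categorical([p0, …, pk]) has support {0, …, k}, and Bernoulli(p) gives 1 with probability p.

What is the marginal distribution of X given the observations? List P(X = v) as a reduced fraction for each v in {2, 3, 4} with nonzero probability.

Enumerate traces; 54 have nonzero weight after conditioning:
  (W=0, X=2, Z=0, Y=1, U=0) weight 1/360
  (W=0, X=2, Z=0, Y=1, U=1) weight 1/360
  (W=0, X=2, Z=0, Y=1, U=2) weight 1/720
  (W=0, X=2, Z=1, Y=1, U=0) weight 1/90
  (W=0, X=2, Z=1, Y=1, U=1) weight 1/90
  (W=0, X=2, Z=1, Y=1, U=2) weight 1/180
  (W=0, X=2, Z=2, Y=1, U=0) weight 1/120
  (W=0, X=2, Z=2, Y=1, U=1) weight 1/120
  (W=0, X=3, Z=0, Y=0, U=0) weight 1/135
  … 45 more
Group by X:
  weight(X=2) = 1/6
  weight(X=3) = 1/6
Total weight = 1/6 + 1/6 = 1/3
P(X=2 | obs) = 1/6 / 1/3 = 1/2
P(X=3 | obs) = 1/6 / 1/3 = 1/2

P(X=2) = 1/2, P(X=3) = 1/2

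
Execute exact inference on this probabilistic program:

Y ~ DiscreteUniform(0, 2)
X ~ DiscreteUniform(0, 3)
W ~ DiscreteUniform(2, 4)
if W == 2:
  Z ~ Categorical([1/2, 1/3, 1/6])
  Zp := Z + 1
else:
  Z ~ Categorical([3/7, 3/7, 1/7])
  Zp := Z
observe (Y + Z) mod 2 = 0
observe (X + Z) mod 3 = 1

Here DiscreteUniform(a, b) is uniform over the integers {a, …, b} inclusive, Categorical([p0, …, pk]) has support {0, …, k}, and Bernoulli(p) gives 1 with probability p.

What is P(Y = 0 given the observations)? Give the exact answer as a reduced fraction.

P(Y = 0 | obs) = 19/63

Enumerate traces; 18 have nonzero weight after conditioning:
  (Y=0, X=1, W=2, Z=0) weight 1/72
  (Y=0, X=1, W=3, Z=0) weight 1/84
  (Y=0, X=1, W=4, Z=0) weight 1/84
  (Y=0, X=2, W=2, Z=2) weight 1/216
  (Y=0, X=2, W=3, Z=2) weight 1/252
  (Y=0, X=2, W=4, Z=2) weight 1/252
  (Y=1, X=0, W=2, Z=1) weight 1/108
  (Y=1, X=0, W=3, Z=1) weight 1/84
  (Y=2, X=1, W=2, Z=0) weight 1/72
  … 9 more
Group by Y:
  weight(Y=0) = 19/378
  weight(Y=1) = 25/378
  weight(Y=2) = 19/378
Total weight = 19/378 + 25/378 + 19/378 = 1/6
P(Y=0 | obs) = 19/378 / 1/6 = 19/63
P(Y=1 | obs) = 25/378 / 1/6 = 25/63
P(Y=2 | obs) = 19/378 / 1/6 = 19/63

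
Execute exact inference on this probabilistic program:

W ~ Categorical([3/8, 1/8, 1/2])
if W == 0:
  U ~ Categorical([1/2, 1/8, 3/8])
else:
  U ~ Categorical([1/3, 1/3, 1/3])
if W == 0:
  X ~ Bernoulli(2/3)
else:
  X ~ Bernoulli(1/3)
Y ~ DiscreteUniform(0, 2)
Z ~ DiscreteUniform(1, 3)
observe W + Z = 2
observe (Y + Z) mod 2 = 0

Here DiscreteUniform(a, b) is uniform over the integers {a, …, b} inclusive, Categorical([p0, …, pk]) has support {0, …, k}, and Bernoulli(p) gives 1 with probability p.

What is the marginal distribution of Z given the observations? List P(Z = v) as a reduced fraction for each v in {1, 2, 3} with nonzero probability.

P(Z=1) = 1/7, P(Z=2) = 6/7

Enumerate traces; 18 have nonzero weight after conditioning:
  (W=0, U=0, X=0, Y=0, Z=2) weight 1/144
  (W=0, U=0, X=0, Y=2, Z=2) weight 1/144
  (W=0, U=0, X=1, Y=0, Z=2) weight 1/72
  (W=0, U=0, X=1, Y=2, Z=2) weight 1/72
  (W=0, U=1, X=0, Y=0, Z=2) weight 1/576
  (W=0, U=1, X=0, Y=2, Z=2) weight 1/576
  (W=0, U=1, X=1, Y=0, Z=2) weight 1/288
  (W=0, U=1, X=1, Y=2, Z=2) weight 1/288
  (W=1, U=0, X=0, Y=1, Z=1) weight 1/324
  … 9 more
Group by Z:
  weight(Z=1) = 1/72
  weight(Z=2) = 1/12
Total weight = 1/72 + 1/12 = 7/72
P(Z=1 | obs) = 1/72 / 7/72 = 1/7
P(Z=2 | obs) = 1/12 / 7/72 = 6/7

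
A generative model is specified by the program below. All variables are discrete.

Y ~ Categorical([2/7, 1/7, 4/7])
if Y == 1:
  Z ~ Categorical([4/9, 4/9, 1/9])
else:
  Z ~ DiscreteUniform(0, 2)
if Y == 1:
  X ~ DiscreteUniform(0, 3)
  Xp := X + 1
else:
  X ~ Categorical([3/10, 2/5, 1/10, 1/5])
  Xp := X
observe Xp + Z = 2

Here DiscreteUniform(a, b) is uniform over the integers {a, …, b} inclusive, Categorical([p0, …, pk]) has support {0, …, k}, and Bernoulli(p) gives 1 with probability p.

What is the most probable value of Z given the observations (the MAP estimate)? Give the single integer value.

argmax_v P(Z = v | obs) = 1

Enumerate traces; 8 have nonzero weight after conditioning:
  (Y=0, Z=0, X=2) weight 1/105
  (Y=0, Z=1, X=1) weight 4/105
  (Y=0, Z=2, X=0) weight 1/35
  (Y=1, Z=0, X=1) weight 1/63
  (Y=1, Z=1, X=0) weight 1/63
  (Y=2, Z=0, X=2) weight 2/105
  (Y=2, Z=1, X=1) weight 8/105
  (Y=2, Z=2, X=0) weight 2/35
Group by Z:
  weight(Z=0) = 2/45
  weight(Z=1) = 41/315
  weight(Z=2) = 3/35
Total weight = 2/45 + 41/315 + 3/35 = 82/315
P(Z=0 | obs) = 2/45 / 82/315 = 7/41
P(Z=1 | obs) = 41/315 / 82/315 = 1/2
P(Z=2 | obs) = 3/35 / 82/315 = 27/82
argmax = 1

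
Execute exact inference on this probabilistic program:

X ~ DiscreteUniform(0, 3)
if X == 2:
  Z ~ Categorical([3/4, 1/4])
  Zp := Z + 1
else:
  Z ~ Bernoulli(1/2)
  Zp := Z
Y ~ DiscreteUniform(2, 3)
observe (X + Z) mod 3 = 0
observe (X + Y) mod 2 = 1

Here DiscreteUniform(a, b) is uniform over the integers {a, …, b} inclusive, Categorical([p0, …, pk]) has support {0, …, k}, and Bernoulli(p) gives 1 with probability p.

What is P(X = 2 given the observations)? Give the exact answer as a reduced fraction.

P(X = 2 | obs) = 1/5

Enumerate traces; 3 have nonzero weight after conditioning:
  (X=0, Z=0, Y=3) weight 1/16
  (X=2, Z=1, Y=3) weight 1/32
  (X=3, Z=0, Y=2) weight 1/16
Group by X:
  weight(X=0) = 1/16
  weight(X=2) = 1/32
  weight(X=3) = 1/16
Total weight = 1/16 + 1/32 + 1/16 = 5/32
P(X=0 | obs) = 1/16 / 5/32 = 2/5
P(X=2 | obs) = 1/32 / 5/32 = 1/5
P(X=3 | obs) = 1/16 / 5/32 = 2/5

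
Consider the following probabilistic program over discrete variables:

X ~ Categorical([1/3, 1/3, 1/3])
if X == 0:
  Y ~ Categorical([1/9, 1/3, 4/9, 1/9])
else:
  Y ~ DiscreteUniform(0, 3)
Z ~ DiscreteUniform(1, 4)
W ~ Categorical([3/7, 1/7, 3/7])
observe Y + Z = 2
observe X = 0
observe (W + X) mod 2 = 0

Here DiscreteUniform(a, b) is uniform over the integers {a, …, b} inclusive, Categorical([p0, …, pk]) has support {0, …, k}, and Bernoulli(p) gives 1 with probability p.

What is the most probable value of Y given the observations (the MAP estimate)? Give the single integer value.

argmax_v P(Y = v | obs) = 1

Enumerate traces; 4 have nonzero weight after conditioning:
  (X=0, Y=0, Z=2, W=0) weight 1/252
  (X=0, Y=0, Z=2, W=2) weight 1/252
  (X=0, Y=1, Z=1, W=0) weight 1/84
  (X=0, Y=1, Z=1, W=2) weight 1/84
Group by Y:
  weight(Y=0) = 1/126
  weight(Y=1) = 1/42
Total weight = 1/126 + 1/42 = 2/63
P(Y=0 | obs) = 1/126 / 2/63 = 1/4
P(Y=1 | obs) = 1/42 / 2/63 = 3/4
argmax = 1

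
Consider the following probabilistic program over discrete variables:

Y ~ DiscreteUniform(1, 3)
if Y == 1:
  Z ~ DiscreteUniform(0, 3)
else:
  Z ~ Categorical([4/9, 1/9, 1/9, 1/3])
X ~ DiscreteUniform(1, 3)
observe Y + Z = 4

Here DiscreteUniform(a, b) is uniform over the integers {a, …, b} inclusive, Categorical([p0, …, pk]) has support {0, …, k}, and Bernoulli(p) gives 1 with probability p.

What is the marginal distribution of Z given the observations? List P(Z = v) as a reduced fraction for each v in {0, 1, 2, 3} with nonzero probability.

P(Z=1) = 4/17, P(Z=2) = 4/17, P(Z=3) = 9/17

Enumerate traces; 9 have nonzero weight after conditioning:
  (Y=1, Z=3, X=1) weight 1/36
  (Y=1, Z=3, X=2) weight 1/36
  (Y=1, Z=3, X=3) weight 1/36
  (Y=2, Z=2, X=1) weight 1/81
  (Y=2, Z=2, X=2) weight 1/81
  (Y=2, Z=2, X=3) weight 1/81
  (Y=3, Z=1, X=1) weight 1/81
  (Y=3, Z=1, X=2) weight 1/81
  … 1 more
Group by Z:
  weight(Z=1) = 1/27
  weight(Z=2) = 1/27
  weight(Z=3) = 1/12
Total weight = 1/27 + 1/27 + 1/12 = 17/108
P(Z=1 | obs) = 1/27 / 17/108 = 4/17
P(Z=2 | obs) = 1/27 / 17/108 = 4/17
P(Z=3 | obs) = 1/12 / 17/108 = 9/17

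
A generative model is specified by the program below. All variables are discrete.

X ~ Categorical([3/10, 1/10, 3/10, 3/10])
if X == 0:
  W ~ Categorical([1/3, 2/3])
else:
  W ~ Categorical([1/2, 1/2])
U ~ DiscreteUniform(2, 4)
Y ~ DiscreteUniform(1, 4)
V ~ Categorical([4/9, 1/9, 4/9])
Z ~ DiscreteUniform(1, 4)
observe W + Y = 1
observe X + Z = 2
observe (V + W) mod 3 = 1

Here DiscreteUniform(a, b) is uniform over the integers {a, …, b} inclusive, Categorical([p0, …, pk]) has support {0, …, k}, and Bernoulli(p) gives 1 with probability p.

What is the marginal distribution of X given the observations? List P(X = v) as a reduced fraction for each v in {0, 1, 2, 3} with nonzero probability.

P(X=0) = 2/3, P(X=1) = 1/3

Enumerate traces; 6 have nonzero weight after conditioning:
  (X=0, W=0, U=2, Y=1, V=1, Z=2) weight 1/4320
  (X=0, W=0, U=3, Y=1, V=1, Z=2) weight 1/4320
  (X=0, W=0, U=4, Y=1, V=1, Z=2) weight 1/4320
  (X=1, W=0, U=2, Y=1, V=1, Z=1) weight 1/8640
  (X=1, W=0, U=3, Y=1, V=1, Z=1) weight 1/8640
  (X=1, W=0, U=4, Y=1, V=1, Z=1) weight 1/8640
Group by X:
  weight(X=0) = 1/1440
  weight(X=1) = 1/2880
Total weight = 1/1440 + 1/2880 = 1/960
P(X=0 | obs) = 1/1440 / 1/960 = 2/3
P(X=1 | obs) = 1/2880 / 1/960 = 1/3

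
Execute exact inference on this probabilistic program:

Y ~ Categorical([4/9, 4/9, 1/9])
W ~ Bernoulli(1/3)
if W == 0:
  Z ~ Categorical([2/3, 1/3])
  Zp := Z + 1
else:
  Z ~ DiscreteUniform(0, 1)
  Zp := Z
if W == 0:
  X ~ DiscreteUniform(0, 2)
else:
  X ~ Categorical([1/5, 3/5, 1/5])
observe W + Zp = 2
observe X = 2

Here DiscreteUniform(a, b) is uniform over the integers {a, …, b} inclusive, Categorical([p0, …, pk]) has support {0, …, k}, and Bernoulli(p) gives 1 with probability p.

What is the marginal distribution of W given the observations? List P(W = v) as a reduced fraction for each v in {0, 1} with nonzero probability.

Enumerate traces; 6 have nonzero weight after conditioning:
  (Y=0, W=0, Z=1, X=2) weight 8/243
  (Y=0, W=1, Z=1, X=2) weight 2/135
  (Y=1, W=0, Z=1, X=2) weight 8/243
  (Y=1, W=1, Z=1, X=2) weight 2/135
  (Y=2, W=0, Z=1, X=2) weight 2/243
  (Y=2, W=1, Z=1, X=2) weight 1/270
Group by W:
  weight(W=0) = 2/27
  weight(W=1) = 1/30
Total weight = 2/27 + 1/30 = 29/270
P(W=0 | obs) = 2/27 / 29/270 = 20/29
P(W=1 | obs) = 1/30 / 29/270 = 9/29

P(W=0) = 20/29, P(W=1) = 9/29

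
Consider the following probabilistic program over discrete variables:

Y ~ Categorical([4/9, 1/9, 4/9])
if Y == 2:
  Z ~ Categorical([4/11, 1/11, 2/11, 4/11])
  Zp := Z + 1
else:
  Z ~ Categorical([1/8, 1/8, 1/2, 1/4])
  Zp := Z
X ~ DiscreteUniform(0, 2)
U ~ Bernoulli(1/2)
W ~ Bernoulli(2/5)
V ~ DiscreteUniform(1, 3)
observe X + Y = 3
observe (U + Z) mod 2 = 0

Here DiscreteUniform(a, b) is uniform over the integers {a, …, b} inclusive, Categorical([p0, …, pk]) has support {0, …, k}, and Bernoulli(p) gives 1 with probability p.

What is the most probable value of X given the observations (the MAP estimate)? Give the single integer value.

Enumerate traces; 48 have nonzero weight after conditioning:
  (Y=1, Z=0, X=2, U=0, W=0, V=1) weight 1/2160
  (Y=1, Z=0, X=2, U=0, W=0, V=2) weight 1/2160
  (Y=1, Z=0, X=2, U=0, W=0, V=3) weight 1/2160
  (Y=1, Z=0, X=2, U=0, W=1, V=1) weight 1/3240
  (Y=1, Z=0, X=2, U=0, W=1, V=2) weight 1/3240
  (Y=1, Z=0, X=2, U=0, W=1, V=3) weight 1/3240
  (Y=1, Z=1, X=2, U=1, W=0, V=1) weight 1/2160
  (Y=1, Z=1, X=2, U=1, W=0, V=2) weight 1/2160
  (Y=2, Z=0, X=1, U=0, W=0, V=1) weight 8/1485
  … 39 more
Group by X:
  weight(X=1) = 2/27
  weight(X=2) = 1/54
Total weight = 2/27 + 1/54 = 5/54
P(X=1 | obs) = 2/27 / 5/54 = 4/5
P(X=2 | obs) = 1/54 / 5/54 = 1/5
argmax = 1

argmax_v P(X = v | obs) = 1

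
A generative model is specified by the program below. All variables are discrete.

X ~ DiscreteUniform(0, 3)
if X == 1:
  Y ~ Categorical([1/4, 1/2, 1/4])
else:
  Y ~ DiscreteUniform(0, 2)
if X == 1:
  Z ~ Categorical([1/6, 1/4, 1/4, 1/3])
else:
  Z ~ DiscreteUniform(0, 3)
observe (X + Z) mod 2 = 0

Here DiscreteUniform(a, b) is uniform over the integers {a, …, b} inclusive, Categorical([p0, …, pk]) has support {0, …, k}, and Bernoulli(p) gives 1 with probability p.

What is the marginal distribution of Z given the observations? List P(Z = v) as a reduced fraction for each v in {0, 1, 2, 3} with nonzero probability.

P(Z=0) = 6/25, P(Z=1) = 6/25, P(Z=2) = 6/25, P(Z=3) = 7/25

Enumerate traces; 24 have nonzero weight after conditioning:
  (X=0, Y=0, Z=0) weight 1/48
  (X=0, Y=0, Z=2) weight 1/48
  (X=0, Y=1, Z=0) weight 1/48
  (X=0, Y=1, Z=2) weight 1/48
  (X=0, Y=2, Z=0) weight 1/48
  (X=0, Y=2, Z=2) weight 1/48
  (X=1, Y=0, Z=1) weight 1/64
  (X=1, Y=0, Z=3) weight 1/48
  … 16 more
Group by Z:
  weight(Z=0) = 1/8
  weight(Z=1) = 1/8
  weight(Z=2) = 1/8
  weight(Z=3) = 7/48
Total weight = 1/8 + 1/8 + 1/8 + 7/48 = 25/48
P(Z=0 | obs) = 1/8 / 25/48 = 6/25
P(Z=1 | obs) = 1/8 / 25/48 = 6/25
P(Z=2 | obs) = 1/8 / 25/48 = 6/25
P(Z=3 | obs) = 7/48 / 25/48 = 7/25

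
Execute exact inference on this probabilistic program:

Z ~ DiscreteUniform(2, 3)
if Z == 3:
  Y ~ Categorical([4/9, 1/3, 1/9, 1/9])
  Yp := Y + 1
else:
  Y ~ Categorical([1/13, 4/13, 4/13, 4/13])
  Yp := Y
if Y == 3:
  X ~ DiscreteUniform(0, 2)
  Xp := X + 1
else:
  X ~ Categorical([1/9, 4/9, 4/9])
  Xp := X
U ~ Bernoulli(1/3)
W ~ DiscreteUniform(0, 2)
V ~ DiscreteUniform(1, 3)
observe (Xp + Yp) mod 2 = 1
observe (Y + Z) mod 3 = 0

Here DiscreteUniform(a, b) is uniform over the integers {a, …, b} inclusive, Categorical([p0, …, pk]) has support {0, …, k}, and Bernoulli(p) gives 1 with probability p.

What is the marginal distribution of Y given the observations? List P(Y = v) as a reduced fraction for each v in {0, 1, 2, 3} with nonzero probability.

Enumerate traces; 108 have nonzero weight after conditioning:
  (Z=2, Y=1, X=0, U=0, W=0, V=1) weight 4/3159
  (Z=2, Y=1, X=0, U=0, W=0, V=2) weight 4/3159
  (Z=2, Y=1, X=0, U=0, W=0, V=3) weight 4/3159
  (Z=2, Y=1, X=0, U=0, W=1, V=1) weight 4/3159
  (Z=2, Y=1, X=0, U=0, W=1, V=2) weight 4/3159
  (Z=2, Y=1, X=0, U=0, W=1, V=3) weight 4/3159
  (Z=2, Y=1, X=0, U=0, W=2, V=1) weight 4/3159
  (Z=2, Y=1, X=0, U=0, W=2, V=2) weight 4/3159
  (Z=3, Y=0, X=0, U=0, W=0, V=1) weight 4/2187
  (Z=3, Y=3, X=0, U=0, W=0, V=1) weight 1/729
  … 98 more
Group by Y:
  weight(Y=0) = 10/81
  weight(Y=1) = 10/117
  weight(Y=3) = 1/27
Total weight = 10/81 + 10/117 + 1/27 = 259/1053
P(Y=0 | obs) = 10/81 / 259/1053 = 130/259
P(Y=1 | obs) = 10/117 / 259/1053 = 90/259
P(Y=3 | obs) = 1/27 / 259/1053 = 39/259

P(Y=0) = 130/259, P(Y=1) = 90/259, P(Y=3) = 39/259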